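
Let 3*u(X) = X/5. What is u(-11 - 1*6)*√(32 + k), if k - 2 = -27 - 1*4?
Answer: -17*√3/15 ≈ -1.9630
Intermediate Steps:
u(X) = X/15 (u(X) = (X/5)/3 = X/15)
k = -29 (k = 2 + (-27 - 1*4) = 2 + (-27 - 4) = 2 - 31 = -29)
u(-11 - 1*6)*√(32 + k) = ((-11 - 1*6)/15)*√(32 - 29) = ((-11 - 6)/15)*√3 = ((1/15)*(-17))*√3 = -17*√3/15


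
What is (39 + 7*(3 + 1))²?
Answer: 4489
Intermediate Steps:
(39 + 7*(3 + 1))² = (39 + 7*4)² = (39 + 28)² = 67² = 4489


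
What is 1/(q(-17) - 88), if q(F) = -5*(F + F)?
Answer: 1/82 ≈ 0.012195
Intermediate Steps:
q(F) = -10*F
1/(q(-17) - 88) = 1/(-10*(-17) - 88) = 1/(170 - 88) = 1/82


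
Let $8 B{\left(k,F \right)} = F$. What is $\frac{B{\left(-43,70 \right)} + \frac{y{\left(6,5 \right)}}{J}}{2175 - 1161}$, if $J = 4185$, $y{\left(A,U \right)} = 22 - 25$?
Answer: $\frac{48821}{5658120} \approx 0.0086285$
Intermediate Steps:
$B{\left(k,F \right)} = \frac{F}{8}$
$y{\left(A,U \right)} = -3$ ($y{\left(A,U \right)} = 22 - 25 = -3$)
$\frac{B{\left(-43,70 \right)} + \frac{y{\left(6,5 \right)}}{J}}{2175 - 1161} = \frac{\frac{1}{8} \cdot 70 - \frac{3}{4185}}{2175 - 1161} = \frac{\frac{35}{4} - \frac{1}{1395}}{1014} = \left(\frac{35}{4} - \frac{1}{1395}\right) \frac{1}{1014} = \frac{48821}{5580} \cdot \frac{1}{1014} = \frac{48821}{5658120}$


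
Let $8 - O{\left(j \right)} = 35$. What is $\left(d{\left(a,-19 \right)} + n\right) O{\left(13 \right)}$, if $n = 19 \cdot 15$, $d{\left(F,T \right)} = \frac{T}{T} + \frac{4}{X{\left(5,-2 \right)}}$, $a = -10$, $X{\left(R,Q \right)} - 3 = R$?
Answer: $- \frac{15471}{2} \approx -7735.5$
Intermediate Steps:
$O{\left(j \right)} = -27$ ($O{\left(j \right)} = 8 - 35 = -27$)
$X{\left(R,Q \right)} = 3 + R$
$d{\left(F,T \right)} = \frac{3}{2}$ ($d{\left(F,T \right)} = \frac{T}{T} + \frac{4}{3 + 5} = 1 + \frac{4}{8} = 1 + 4 \cdot \frac{1}{8} = 1 + \frac{1}{2} = \frac{3}{2}$)
$n = 285$
$\left(d{\left(a,-19 \right)} + n\right) O{\left(13 \right)} = \left(\frac{3}{2} + 285\right) \left(-27\right) = \frac{573}{2} \left(-27\right) = - \frac{15471}{2}$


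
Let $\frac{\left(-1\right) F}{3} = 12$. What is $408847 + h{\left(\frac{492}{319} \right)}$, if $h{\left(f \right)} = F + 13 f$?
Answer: $\frac{130417105}{319} \approx 4.0883 \cdot 10^{5}$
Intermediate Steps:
$F = -36$ ($F = \left(-3\right) 12 = -36$)
$h{\left(f \right)} = -36 + 13 f$
$408847 + h{\left(\frac{492}{319} \right)} = 408847 - \left(36 - 13 \cdot \frac{492}{319}\right) = 408847 - \left(36 - 13 \cdot 492 \cdot \frac{1}{319}\right) = 408847 + \left(-36 + 13 \cdot \frac{492}{319}\right) = 408847 + \left(-36 + \frac{6396}{319}\right) = 408847 - \frac{5088}{319} = \frac{130417105}{319}$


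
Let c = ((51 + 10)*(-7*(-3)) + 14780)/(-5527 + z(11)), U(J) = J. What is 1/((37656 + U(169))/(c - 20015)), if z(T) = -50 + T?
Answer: -111419551/210533950 ≈ -0.52922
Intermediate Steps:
c = -16061/5566 (c = ((51 + 10)*(-7*(-3)) + 14780)/(-5527 + (-50 + 11)) = (61*21 + 14780)/(-5527 - 39) = (1281 + 14780)/(-5566) = 16061*(-1/5566) = -16061/5566 ≈ -2.8856)
1/((37656 + U(169))/(c - 20015)) = 1/((37656 + 169)/(-16061/5566 - 20015)) = 1/(37825/(-111419551/5566)) = 1/(37825*(-5566/111419551)) = 1/(-210533950/111419551) = -111419551/210533950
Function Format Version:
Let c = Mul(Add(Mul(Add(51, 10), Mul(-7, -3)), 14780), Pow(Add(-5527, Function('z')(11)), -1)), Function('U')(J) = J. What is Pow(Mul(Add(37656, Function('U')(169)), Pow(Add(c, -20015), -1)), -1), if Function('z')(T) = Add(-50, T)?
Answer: Rational(-111419551, 210533950) ≈ -0.52922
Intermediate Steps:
c = Rational(-16061, 5566) (c = Mul(Add(Mul(Add(51, 10), Mul(-7, -3)), 14780), Pow(Add(-5527, Add(-50, 11)), -1)) = Mul(Add(Mul(61, 21), 14780), Pow(Add(-5527, -39), -1)) = Mul(Add(1281, 14780), Pow(-5566, -1)) = Mul(16061, Rational(-1, 5566)) = Rational(-16061, 5566) ≈ -2.8856)
Pow(Mul(Add(37656, Function('U')(169)), Pow(Add(c, -20015), -1)), -1) = Pow(Mul(Add(37656, 169), Pow(Add(Rational(-16061, 5566), -20015), -1)), -1) = Pow(Mul(37825, Pow(Rational(-111419551, 5566), -1)), -1) = Pow(Mul(37825, Rational(-5566, 111419551)), -1) = Pow(Rational(-210533950, 111419551), -1) = Rational(-111419551, 210533950)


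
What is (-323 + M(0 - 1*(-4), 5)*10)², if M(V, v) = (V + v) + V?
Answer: 37249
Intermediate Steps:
M(V, v) = v + 2*V
(-323 + M(0 - 1*(-4), 5)*10)² = (-323 + (5 + 2*(0 - 1*(-4)))*10)² = (-323 + (5 + 2*(0 + 4))*10)² = (-323 + (5 + 2*4)*10)² = (-323 + (5 + 8)*10)² = (-323 + 13*10)² = (-323 + 130)² = (-193)² = 37249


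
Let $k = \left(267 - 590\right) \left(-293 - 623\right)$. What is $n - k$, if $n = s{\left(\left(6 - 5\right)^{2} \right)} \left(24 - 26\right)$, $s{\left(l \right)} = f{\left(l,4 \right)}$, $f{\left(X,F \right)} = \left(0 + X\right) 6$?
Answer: $-295880$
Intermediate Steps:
$f{\left(X,F \right)} = 6 X$ ($f{\left(X,F \right)} = X 6 = 6 X$)
$s{\left(l \right)} = 6 l$
$n = -12$ ($n = 6 \left(6 - 5\right)^{2} \left(24 - 26\right) = 6 \cdot 1^{2} \left(-2\right) = 6 \cdot 1 \left(-2\right) = 6 \left(-2\right) = -12$)
$k = 295868$ ($k = \left(-323\right) \left(-916\right) = 295868$)
$n - k = -12 - 295868 = -295880$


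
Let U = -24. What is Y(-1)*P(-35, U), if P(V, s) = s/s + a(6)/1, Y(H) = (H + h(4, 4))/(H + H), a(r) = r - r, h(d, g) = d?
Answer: -3/2 ≈ -1.5000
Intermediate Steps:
a(r) = 0
Y(H) = (4 + H)/(2*H) (Y(H) = (H + 4)/(H + H) = (4 + H)/((2*H)) = (4 + H)*(1/(2*H)) = (4 + H)/(2*H))
P(V, s) = 1 (P(V, s) = s/s + 0/1 = 1 + 0*1 = 1 + 0 = 1)
Y(-1)*P(-35, U) = ((½)*(4 - 1)/(-1))*1 = ((½)*(-1)*3)*1 = -3/2*1 = -3/2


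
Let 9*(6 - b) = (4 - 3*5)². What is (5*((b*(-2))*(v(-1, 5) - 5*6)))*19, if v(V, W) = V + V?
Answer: -407360/9 ≈ -45262.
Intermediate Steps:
v(V, W) = 2*V
b = -67/9 (b = 6 - (4 - 3*5)²/9 = 6 - (4 - 15)²/9 = 6 - ⅑*(-11)² = 6 - ⅑*121 = 6 - 121/9 = -67/9 ≈ -7.4444)
(5*((b*(-2))*(v(-1, 5) - 5*6)))*19 = (5*((-67/9*(-2))*(2*(-1) - 5*6)))*19 = (5*(134*(-2 - 30)/9))*19 = (5*((134/9)*(-32)))*19 = (5*(-4288/9))*19 = -21440/9*19 = -407360/9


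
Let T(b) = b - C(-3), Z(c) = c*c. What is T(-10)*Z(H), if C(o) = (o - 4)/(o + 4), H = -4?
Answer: -48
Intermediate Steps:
C(o) = (-4 + o)/(4 + o)
Z(c) = c²
T(b) = 7 + b (T(b) = b - (-4 - 3)/(4 - 3) = b - (-7)/1 = b - (-7) = b - 1*(-7) = b + 7 = 7 + b)
T(-10)*Z(H) = (7 - 10)*(-4)² = -3*16 = -48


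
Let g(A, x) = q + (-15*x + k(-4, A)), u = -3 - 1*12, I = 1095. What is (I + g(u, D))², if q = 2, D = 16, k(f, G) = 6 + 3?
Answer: 749956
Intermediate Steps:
k(f, G) = 9
u = -15 (u = -3 - 12 = -15)
g(A, x) = 11 - 15*x (g(A, x) = 2 + (-15*x + 9) = 2 + (9 - 15*x) = 11 - 15*x)
(I + g(u, D))² = (1095 + (11 - 15*16))² = (1095 + (11 - 240))² = (1095 - 229)² = 866² = 749956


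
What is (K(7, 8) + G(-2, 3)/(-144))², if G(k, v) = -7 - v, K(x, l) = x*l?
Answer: 16297369/5184 ≈ 3143.8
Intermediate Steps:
K(x, l) = l*x
(K(7, 8) + G(-2, 3)/(-144))² = (8*7 + (-7 - 1*3)/(-144))² = (56 + (-7 - 3)*(-1/144))² = (56 - 10*(-1/144))² = (56 + 5/72)² = (4037/72)² = 16297369/5184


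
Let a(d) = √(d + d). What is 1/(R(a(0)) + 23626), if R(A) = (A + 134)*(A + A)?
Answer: 1/23626 ≈ 4.2326e-5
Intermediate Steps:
a(d) = √2*√d (a(d) = √(2*d) = √2*√d)
R(A) = 2*A*(134 + A) (R(A) = (134 + A)*(2*A) = 2*A*(134 + A))
1/(R(a(0)) + 23626) = 1/(2*(√2*√0)*(134 + √2*√0) + 23626) = 1/(2*(√2*0)*(134 + √2*0) + 23626) = 1/(2*0*(134 + 0) + 23626) = 1/(2*0*134 + 23626) = 1/(0 + 23626) = 1/23626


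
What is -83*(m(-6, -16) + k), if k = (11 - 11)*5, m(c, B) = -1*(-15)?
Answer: -1245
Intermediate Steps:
m(c, B) = 15
k = 0 (k = 0*5 = 0)
-83*(m(-6, -16) + k) = -83*(15 + 0) = -83*15 = -1245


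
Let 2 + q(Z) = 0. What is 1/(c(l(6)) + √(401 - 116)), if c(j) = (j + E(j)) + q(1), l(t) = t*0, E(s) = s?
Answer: 2/281 + √285/281 ≈ 0.067196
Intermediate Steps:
q(Z) = -2 (q(Z) = -2 + 0 = -2)
l(t) = 0
c(j) = -2 + 2*j (c(j) = (j + j) - 2 = 2*j - 2 = -2 + 2*j)
1/(c(l(6)) + √(401 - 116)) = 1/((-2 + 2*0) + √(401 - 116)) = 1/((-2 + 0) + √285) = 1/(-2 + √285)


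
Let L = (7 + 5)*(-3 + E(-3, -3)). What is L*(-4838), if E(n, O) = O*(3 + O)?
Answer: 174168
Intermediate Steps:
L = -36 (L = (7 + 5)*(-3 - 3*(3 - 3)) = 12*(-3 - 3*0) = 12*(-3 + 0) = 12*(-3) = -36)
L*(-4838) = -36*(-4838) = 174168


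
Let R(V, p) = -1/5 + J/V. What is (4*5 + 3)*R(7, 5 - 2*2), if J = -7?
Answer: -138/5 ≈ -27.600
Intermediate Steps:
R(V, p) = -⅕ - 7/V (R(V, p) = -1/5 - 7/V = -1*⅕ - 7/V = -⅕ - 7/V)
(4*5 + 3)*R(7, 5 - 2*2) = (4*5 + 3)*((⅕)*(-35 - 1*7)/7) = (20 + 3)*((⅕)*(⅐)*(-35 - 7)) = 23*((⅕)*(⅐)*(-42)) = 23*(-6/5) = -138/5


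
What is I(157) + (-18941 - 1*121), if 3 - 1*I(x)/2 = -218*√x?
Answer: -19056 + 436*√157 ≈ -13593.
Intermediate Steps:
I(x) = 6 + 436*√x (I(x) = 6 - (-436)*√x = 6 + 436*√x)
I(157) + (-18941 - 1*121) = (6 + 436*√157) + (-18941 - 1*121) = (6 + 436*√157) + (-18941 - 121) = (6 + 436*√157) - 19062 = -19056 + 436*√157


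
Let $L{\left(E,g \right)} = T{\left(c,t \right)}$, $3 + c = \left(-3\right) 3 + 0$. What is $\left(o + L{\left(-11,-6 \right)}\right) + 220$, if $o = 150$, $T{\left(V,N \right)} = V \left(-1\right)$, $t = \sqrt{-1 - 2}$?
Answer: $382$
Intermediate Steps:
$t = i \sqrt{3}$ ($t = \sqrt{-3} = i \sqrt{3} \approx 1.732 i$)
$c = -12$ ($c = -3 + \left(\left(-3\right) 3 + 0\right) = -3 + \left(-9 + 0\right) = -3 - 9 = -12$)
$T{\left(V,N \right)} = - V$
$L{\left(E,g \right)} = 12$ ($L{\left(E,g \right)} = \left(-1\right) \left(-12\right) = 12$)
$\left(o + L{\left(-11,-6 \right)}\right) + 220 = \left(150 + 12\right) + 220 = 162 + 220 = 382$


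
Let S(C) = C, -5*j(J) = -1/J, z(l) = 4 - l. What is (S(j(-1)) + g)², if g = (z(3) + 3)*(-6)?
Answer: 14641/25 ≈ 585.64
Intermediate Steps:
j(J) = 1/(5*J) (j(J) = -(-1)/(5*J) = 1/(5*J))
g = -24 (g = ((4 - 1*3) + 3)*(-6) = ((4 - 3) + 3)*(-6) = (1 + 3)*(-6) = 4*(-6) = -24)
(S(j(-1)) + g)² = ((⅕)/(-1) - 24)² = ((⅕)*(-1) - 24)² = (-⅕ - 24)² = (-121/5)² = 14641/25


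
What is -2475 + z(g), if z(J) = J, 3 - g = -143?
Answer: -2329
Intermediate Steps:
g = 146 (g = 3 - 1*(-143) = 3 + 143 = 146)
-2475 + z(g) = -2475 + 146 = -2329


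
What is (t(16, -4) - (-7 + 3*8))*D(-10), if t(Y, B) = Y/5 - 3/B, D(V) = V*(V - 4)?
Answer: -1827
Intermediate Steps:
D(V) = V*(-4 + V)
t(Y, B) = -3/B + Y/5 (t(Y, B) = Y*(⅕) - 3/B = Y/5 - 3/B = -3/B + Y/5)
(t(16, -4) - (-7 + 3*8))*D(-10) = ((-3/(-4) + (⅕)*16) - (-7 + 3*8))*(-10*(-4 - 10)) = ((-3*(-¼) + 16/5) - (-7 + 24))*(-10*(-14)) = ((¾ + 16/5) - 1*17)*140 = (79/20 - 17)*140 = -261/20*140 = -1827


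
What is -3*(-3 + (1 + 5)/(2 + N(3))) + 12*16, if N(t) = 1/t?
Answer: 1353/7 ≈ 193.29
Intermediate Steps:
N(t) = 1/t
-3*(-3 + (1 + 5)/(2 + N(3))) + 12*16 = -3*(-3 + (1 + 5)/(2 + 1/3)) + 12*16 = -3*(-3 + 6/(2 + ⅓)) + 192 = -3*(-3 + 6/(7/3)) + 192 = -3*(-3 + 6*(3/7)) + 192 = -3*(-3 + 18/7) + 192 = -3*(-3/7) + 192 = 9/7 + 192 = 1353/7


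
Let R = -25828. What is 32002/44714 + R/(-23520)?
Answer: 238445029/131459160 ≈ 1.8138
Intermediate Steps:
32002/44714 + R/(-23520) = 32002/44714 - 25828/(-23520) = 32002*(1/44714) - 25828*(-1/23520) = 16001/22357 + 6457/5880 = 238445029/131459160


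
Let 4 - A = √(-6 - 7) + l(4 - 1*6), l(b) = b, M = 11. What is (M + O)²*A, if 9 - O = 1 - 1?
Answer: 2400 - 400*I*√13 ≈ 2400.0 - 1442.2*I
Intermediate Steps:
O = 9 (O = 9 - (1 - 1) = 9 - 1*0 = 9 + 0 = 9)
A = 6 - I*√13 (A = 4 - (√(-6 - 7) + (4 - 1*6)) = 4 - (√(-13) + (4 - 6)) = 4 - (I*√13 - 2) = 4 - (-2 + I*√13) = 4 + (2 - I*√13) = 6 - I*√13 ≈ 6.0 - 3.6056*I)
(M + O)²*A = (11 + 9)²*(6 - I*√13) = 20²*(6 - I*√13) = 400*(6 - I*√13) = 2400 - 400*I*√13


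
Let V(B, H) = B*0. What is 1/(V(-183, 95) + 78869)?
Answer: 1/78869 ≈ 1.2679e-5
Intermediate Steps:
V(B, H) = 0
1/(V(-183, 95) + 78869) = 1/(0 + 78869) = 1/78869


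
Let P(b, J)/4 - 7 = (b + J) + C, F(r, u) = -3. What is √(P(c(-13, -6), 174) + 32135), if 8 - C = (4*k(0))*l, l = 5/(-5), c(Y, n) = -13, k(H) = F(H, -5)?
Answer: 11*√271 ≈ 181.08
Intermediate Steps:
k(H) = -3
l = -1 (l = 5*(-⅕) = -1)
C = -4 (C = 8 - 4*(-3)*(-1) = 8 - (-12)*(-1) = 8 - 1*12 = 8 - 12 = -4)
P(b, J) = 12 + 4*J + 4*b (P(b, J) = 28 + 4*((b + J) - 4) = 28 + 4*((J + b) - 4) = 28 + 4*(-4 + J + b) = 28 + (-16 + 4*J + 4*b) = 12 + 4*J + 4*b)
√(P(c(-13, -6), 174) + 32135) = √((12 + 4*174 + 4*(-13)) + 32135) = √((12 + 696 - 52) + 32135) = √(656 + 32135) = √32791 = 11*√271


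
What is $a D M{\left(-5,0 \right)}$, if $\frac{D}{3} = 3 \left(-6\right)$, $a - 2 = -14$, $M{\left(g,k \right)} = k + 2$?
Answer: $1296$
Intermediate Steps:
$M{\left(g,k \right)} = 2 + k$
$a = -12$ ($a = 2 - 14 = -12$)
$D = -54$ ($D = 3 \cdot 3 \left(-6\right) = 3 \left(-18\right) = -54$)
$a D M{\left(-5,0 \right)} = \left(-12\right) \left(-54\right) \left(2 + 0\right) = 648 \cdot 2 = 1296$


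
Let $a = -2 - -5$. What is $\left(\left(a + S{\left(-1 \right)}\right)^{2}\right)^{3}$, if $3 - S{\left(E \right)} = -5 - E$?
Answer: $1000000$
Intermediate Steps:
$S{\left(E \right)} = 8 + E$ ($S{\left(E \right)} = 3 - \left(-5 - E\right) = 3 + \left(5 + E\right) = 8 + E$)
$a = 3$ ($a = -2 + 5 = 3$)
$\left(\left(a + S{\left(-1 \right)}\right)^{2}\right)^{3} = \left(\left(3 + \left(8 - 1\right)\right)^{2}\right)^{3} = \left(\left(3 + 7\right)^{2}\right)^{3} = \left(10^{2}\right)^{3} = 100^{3} = 1000000$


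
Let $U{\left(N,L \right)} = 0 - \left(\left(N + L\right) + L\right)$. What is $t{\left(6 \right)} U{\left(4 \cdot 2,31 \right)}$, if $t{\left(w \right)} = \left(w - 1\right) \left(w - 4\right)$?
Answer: $-700$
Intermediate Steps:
$U{\left(N,L \right)} = - N - 2 L$ ($U{\left(N,L \right)} = 0 - \left(\left(L + N\right) + L\right) = 0 - \left(N + 2 L\right) = - N - 2 L$)
$t{\left(w \right)} = \left(-1 + w\right) \left(-4 + w\right)$
$t{\left(6 \right)} U{\left(4 \cdot 2,31 \right)} = \left(4 + 6^{2} - 30\right) \left(- 4 \cdot 2 - 62\right) = \left(4 + 36 - 30\right) \left(\left(-1\right) 8 - 62\right) = 10 \left(-8 - 62\right) = 10 \left(-70\right) = -700$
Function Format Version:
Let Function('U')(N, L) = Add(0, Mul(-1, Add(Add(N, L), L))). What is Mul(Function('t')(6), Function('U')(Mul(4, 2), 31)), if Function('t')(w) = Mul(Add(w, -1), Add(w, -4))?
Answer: -700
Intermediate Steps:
Function('U')(N, L) = Add(Mul(-1, N), Mul(-2, L)) (Function('U')(N, L) = Add(0, Mul(-1, Add(Add(L, N), L))) = Add(0, Mul(-1, Add(N, Mul(2, L)))) = Add(0, Add(Mul(-1, N), Mul(-2, L))) = Add(Mul(-1, N), Mul(-2, L)))
Function('t')(w) = Mul(Add(-1, w), Add(-4, w))
Mul(Function('t')(6), Function('U')(Mul(4, 2), 31)) = Mul(Add(4, Pow(6, 2), Mul(-5, 6)), Add(Mul(-1, Mul(4, 2)), Mul(-2, 31))) = Mul(Add(4, 36, -30), Add(Mul(-1, 8), -62)) = Mul(10, Add(-8, -62)) = Mul(10, -70) = -700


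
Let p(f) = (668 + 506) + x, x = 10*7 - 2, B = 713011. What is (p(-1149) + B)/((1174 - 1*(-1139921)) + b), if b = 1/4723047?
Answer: 3373450488891/5389445316466 ≈ 0.62594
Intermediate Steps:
x = 68 (x = 70 - 2 = 68)
p(f) = 1242 (p(f) = (668 + 506) + 68 = 1174 + 68 = 1242)
b = 1/4723047 ≈ 2.1173e-7
(p(-1149) + B)/((1174 - 1*(-1139921)) + b) = (1242 + 713011)/((1174 - 1*(-1139921)) + 1/4723047) = 714253/((1174 + 1139921) + 1/4723047) = 714253/(1141095 + 1/4723047) = 714253/(5389445316466/4723047) = 714253*(4723047/5389445316466) = 3373450488891/5389445316466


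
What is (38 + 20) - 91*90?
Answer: -8132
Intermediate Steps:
(38 + 20) - 91*90 = 58 - 8190 = -8132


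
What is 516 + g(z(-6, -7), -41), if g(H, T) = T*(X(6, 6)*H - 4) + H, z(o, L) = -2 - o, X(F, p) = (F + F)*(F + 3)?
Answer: -17028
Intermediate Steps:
X(F, p) = 2*F*(3 + F) (X(F, p) = (2*F)*(3 + F) = 2*F*(3 + F))
g(H, T) = H + T*(-4 + 108*H) (g(H, T) = T*((2*6*(3 + 6))*H - 4) + H = T*((2*6*9)*H - 4) + H = T*(108*H - 4) + H = T*(-4 + 108*H) + H = H + T*(-4 + 108*H))
516 + g(z(-6, -7), -41) = 516 + ((-2 - 1*(-6)) - 4*(-41) + 108*(-2 - 1*(-6))*(-41)) = 516 + ((-2 + 6) + 164 + 108*(-2 + 6)*(-41)) = 516 + (4 + 164 + 108*4*(-41)) = 516 + (4 + 164 - 17712) = 516 - 17544 = -17028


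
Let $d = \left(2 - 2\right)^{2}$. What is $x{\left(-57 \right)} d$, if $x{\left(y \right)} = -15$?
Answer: $0$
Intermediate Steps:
$d = 0$ ($d = 0^{2} = 0$)
$x{\left(-57 \right)} d = \left(-15\right) 0 = 0$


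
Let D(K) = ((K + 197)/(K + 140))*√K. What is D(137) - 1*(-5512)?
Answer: 5512 + 334*√137/277 ≈ 5526.1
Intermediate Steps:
D(K) = √K*(197 + K)/(140 + K) (D(K) = ((197 + K)/(140 + K))*√K = √K*(197 + K)/(140 + K))
D(137) - 1*(-5512) = √137*(197 + 137)/(140 + 137) - 1*(-5512) = √137*334/277 + 5512 = √137*(1/277)*334 + 5512 = 334*√137/277 + 5512 = 5512 + 334*√137/277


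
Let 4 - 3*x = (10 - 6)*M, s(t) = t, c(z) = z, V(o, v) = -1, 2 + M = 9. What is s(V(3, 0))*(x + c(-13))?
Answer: 21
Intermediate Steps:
M = 7 (M = -2 + 9 = 7)
x = -8 (x = 4/3 - (10 - 6)*7/3 = 4/3 - 4*7/3 = 4/3 - ⅓*28 = 4/3 - 28/3 = -8)
s(V(3, 0))*(x + c(-13)) = -(-8 - 13) = -1*(-21) = 21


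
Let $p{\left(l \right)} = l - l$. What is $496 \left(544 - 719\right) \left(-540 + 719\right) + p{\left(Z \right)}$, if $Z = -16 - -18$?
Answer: $-15537200$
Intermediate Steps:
$Z = 2$ ($Z = -16 + 18 = 2$)
$p{\left(l \right)} = 0$
$496 \left(544 - 719\right) \left(-540 + 719\right) + p{\left(Z \right)} = 496 \left(544 - 719\right) \left(-540 + 719\right) + 0 = 496 \left(\left(-175\right) 179\right) + 0 = 496 \left(-31325\right) + 0 = -15537200 + 0 = -15537200$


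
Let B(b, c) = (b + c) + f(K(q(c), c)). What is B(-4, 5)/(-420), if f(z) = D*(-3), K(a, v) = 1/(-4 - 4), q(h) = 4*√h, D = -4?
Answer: -13/420 ≈ -0.030952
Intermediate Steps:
K(a, v) = -⅛ (K(a, v) = 1/(-8) = -⅛)
f(z) = 12 (f(z) = -4*(-3) = 12)
B(b, c) = 12 + b + c (B(b, c) = (b + c) + 12 = 12 + b + c)
B(-4, 5)/(-420) = (12 - 4 + 5)/(-420) = 13*(-1/420) = -13/420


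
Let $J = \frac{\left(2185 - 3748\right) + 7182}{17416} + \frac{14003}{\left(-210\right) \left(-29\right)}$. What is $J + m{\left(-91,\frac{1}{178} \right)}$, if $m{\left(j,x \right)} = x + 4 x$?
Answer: $\frac{1786835633}{674260440} \approx 2.6501$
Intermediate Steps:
$m{\left(j,x \right)} = 5 x$
$J = \frac{19863997}{7575960}$ ($J = \left(-1563 + 7182\right) \frac{1}{17416} + \frac{14003}{6090} = 5619 \cdot \frac{1}{17416} + 14003 \cdot \frac{1}{6090} = \frac{5619}{17416} + \frac{14003}{6090} = \frac{19863997}{7575960} \approx 2.622$)
$J + m{\left(-91,\frac{1}{178} \right)} = \frac{19863997}{7575960} + \frac{5}{178} = \frac{1786835633}{674260440}$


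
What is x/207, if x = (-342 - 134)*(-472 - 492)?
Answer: 458864/207 ≈ 2216.7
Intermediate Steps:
x = 458864 (x = -476*(-964) = 458864)
x/207 = 458864/207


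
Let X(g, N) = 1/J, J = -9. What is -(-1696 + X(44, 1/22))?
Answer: 15265/9 ≈ 1696.1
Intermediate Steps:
X(g, N) = -⅑ (X(g, N) = 1/(-9) = -⅑)
-(-1696 + X(44, 1/22)) = -(-1696 - ⅑) = -1*(-15265/9) = 15265/9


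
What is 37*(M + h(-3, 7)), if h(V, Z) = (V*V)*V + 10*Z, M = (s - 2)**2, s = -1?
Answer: 1924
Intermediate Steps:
M = 9 (M = (-1 - 2)**2 = (-3)**2 = 9)
h(V, Z) = V**3 + 10*Z (h(V, Z) = V**2*V + 10*Z = V**3 + 10*Z)
37*(M + h(-3, 7)) = 37*(9 + ((-3)**3 + 10*7)) = 37*(9 + (-27 + 70)) = 37*(9 + 43) = 37*52 = 1924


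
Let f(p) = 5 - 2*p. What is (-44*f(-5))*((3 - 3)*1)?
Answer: 0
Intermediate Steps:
(-44*f(-5))*((3 - 3)*1) = (-44*(5 - 2*(-5)))*((3 - 3)*1) = (-44*(5 + 10))*(0*1) = -44*15*0 = -660*0 = 0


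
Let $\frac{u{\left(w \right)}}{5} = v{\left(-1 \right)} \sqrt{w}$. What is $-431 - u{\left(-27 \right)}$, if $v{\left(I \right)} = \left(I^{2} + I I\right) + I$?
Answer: $-431 - 15 i \sqrt{3} \approx -431.0 - 25.981 i$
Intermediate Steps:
$v{\left(I \right)} = I + 2 I^{2}$ ($v{\left(I \right)} = \left(I^{2} + I^{2}\right) + I = 2 I^{2} + I = I + 2 I^{2}$)
$u{\left(w \right)} = 5 \sqrt{w}$ ($u{\left(w \right)} = 5 - (1 + 2 \left(-1\right)) \sqrt{w} = 5 - (1 - 2) \sqrt{w} = 5 \left(-1\right) \left(-1\right) \sqrt{w} = 5 \cdot 1 \sqrt{w} = 5 \sqrt{w}$)
$-431 - u{\left(-27 \right)} = -431 - 5 \sqrt{-27} = -431 - 5 \cdot 3 i \sqrt{3} = -431 - 15 i \sqrt{3}$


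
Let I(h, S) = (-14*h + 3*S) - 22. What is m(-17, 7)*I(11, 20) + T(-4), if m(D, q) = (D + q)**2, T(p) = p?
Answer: -11604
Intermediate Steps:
I(h, S) = -22 - 14*h + 3*S
m(-17, 7)*I(11, 20) + T(-4) = (-17 + 7)**2*(-22 - 14*11 + 3*20) - 4 = (-10)**2*(-22 - 154 + 60) - 4 = 100*(-116) - 4 = -11600 - 4 = -11604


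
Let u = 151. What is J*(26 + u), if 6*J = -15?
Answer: -885/2 ≈ -442.50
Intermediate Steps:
J = -5/2 (J = (⅙)*(-15) = -5/2 ≈ -2.5000)
J*(26 + u) = -5*(26 + 151)/2 = -5/2*177 = -885/2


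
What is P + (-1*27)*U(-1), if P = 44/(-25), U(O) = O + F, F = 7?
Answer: -4094/25 ≈ -163.76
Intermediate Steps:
U(O) = 7 + O (U(O) = O + 7 = 7 + O)
P = -44/25 (P = 44*(-1/25) = -44/25 ≈ -1.7600)
P + (-1*27)*U(-1) = -44/25 + (-1*27)*(7 - 1) = -44/25 - 27*6 = -44/25 - 162 = -4094/25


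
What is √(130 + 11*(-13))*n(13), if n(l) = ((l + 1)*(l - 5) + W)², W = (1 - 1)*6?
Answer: 12544*I*√13 ≈ 45228.0*I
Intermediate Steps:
W = 0 (W = 0*6 = 0)
n(l) = (1 + l)²*(-5 + l)² (n(l) = ((l + 1)*(l - 5) + 0)² = ((1 + l)*(-5 + l) + 0)² = ((1 + l)*(-5 + l))² = (1 + l)²*(-5 + l)²)
√(130 + 11*(-13))*n(13) = √(130 + 11*(-13))*(-5 + 13² - 4*13)² = √(130 - 143)*(-5 + 169 - 52)² = √(-13)*112² = (I*√13)*12544 = 12544*I*√13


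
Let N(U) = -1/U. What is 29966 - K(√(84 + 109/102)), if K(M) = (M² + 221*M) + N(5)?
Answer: 15239377/510 - 13*√885054/6 ≈ 27843.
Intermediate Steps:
K(M) = -⅕ + M² + 221*M (K(M) = (M² + 221*M) - 1/5 = (M² + 221*M) - 1*⅕ = (M² + 221*M) - ⅕ = -⅕ + M² + 221*M)
29966 - K(√(84 + 109/102)) = 29966 - (-⅕ + (√(84 + 109/102))² + 221*√(84 + 109/102)) = 29966 - (-⅕ + (√(8677/102))² + 221*√(8677/102)) = 29966 - (-⅕ + (√885054/102)² + 221*(√885054/102)) = 29966 - (-⅕ + 8677/102 + 13*√885054/6) = 29966 - (43283/510 + 13*√885054/6) = 29966 + (-43283/510 - 13*√885054/6) = 15239377/510 - 13*√885054/6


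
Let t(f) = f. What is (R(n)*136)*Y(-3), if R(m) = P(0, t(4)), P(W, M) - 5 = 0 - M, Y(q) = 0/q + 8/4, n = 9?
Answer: 272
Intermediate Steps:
Y(q) = 2 (Y(q) = 0 + 8*(1/4) = 0 + 2 = 2)
P(W, M) = 5 - M (P(W, M) = 5 + (0 - M) = 5 - M)
R(m) = 1 (R(m) = 5 - 1*4 = 5 - 4 = 1)
(R(n)*136)*Y(-3) = (1*136)*2 = 136*2 = 272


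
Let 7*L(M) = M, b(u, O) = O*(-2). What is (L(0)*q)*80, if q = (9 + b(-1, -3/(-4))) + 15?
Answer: 0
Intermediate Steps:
b(u, O) = -2*O
q = 45/2 (q = (9 - (-6)/(-4)) + 15 = (9 - (-6)*(-1)/4) + 15 = (9 - 2*¾) + 15 = (9 - 3/2) + 15 = 15/2 + 15 = 45/2 ≈ 22.500)
L(M) = M/7
(L(0)*q)*80 = (((⅐)*0)*(45/2))*80 = (0*(45/2))*80 = 0*80 = 0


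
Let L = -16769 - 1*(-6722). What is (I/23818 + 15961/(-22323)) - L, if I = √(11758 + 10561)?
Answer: 224263220/22323 + √22319/23818 ≈ 10046.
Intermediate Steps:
L = -10047 (L = -16769 + 6722 = -10047)
I = √22319 ≈ 149.40
(I/23818 + 15961/(-22323)) - L = (√22319/23818 + 15961/(-22323)) - 1*(-10047) = (√22319*(1/23818) + 15961*(-1/22323)) + 10047 = (√22319/23818 - 15961/22323) + 10047 = (-15961/22323 + √22319/23818) + 10047 = 224263220/22323 + √22319/23818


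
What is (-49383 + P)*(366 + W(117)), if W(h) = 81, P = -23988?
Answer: -32796837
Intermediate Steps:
(-49383 + P)*(366 + W(117)) = (-49383 - 23988)*(366 + 81) = -73371*447 = -32796837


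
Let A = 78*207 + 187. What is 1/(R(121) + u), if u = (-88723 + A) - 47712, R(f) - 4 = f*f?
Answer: -1/105457 ≈ -9.4825e-6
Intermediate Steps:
A = 16333 (A = 16146 + 187 = 16333)
R(f) = 4 + f² (R(f) = 4 + f*f = 4 + f²)
u = -120102 (u = (-88723 + 16333) - 47712 = -72390 - 47712 = -120102)
1/(R(121) + u) = 1/((4 + 121²) - 120102) = 1/((4 + 14641) - 120102) = 1/(14645 - 120102) = 1/(-105457) = -1/105457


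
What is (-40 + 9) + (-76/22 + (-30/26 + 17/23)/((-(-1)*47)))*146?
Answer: -82957261/154583 ≈ -536.65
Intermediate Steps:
(-40 + 9) + (-76/22 + (-30/26 + 17/23)/((-(-1)*47)))*146 = -31 + (-76*1/22 + (-30*1/26 + 17*(1/23))/((-1*(-47))))*146 = -31 + (-38/11 + (-15/13 + 17/23)/47)*146 = -31 + (-38/11 - 124/299*1/47)*146 = -31 + (-38/11 - 124/14053)*146 = -31 - 535378/154583*146 = -31 - 78165188/154583 = -82957261/154583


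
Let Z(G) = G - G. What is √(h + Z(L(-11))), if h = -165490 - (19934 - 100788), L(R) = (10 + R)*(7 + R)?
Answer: 6*I*√2351 ≈ 290.92*I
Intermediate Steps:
L(R) = (7 + R)*(10 + R)
Z(G) = 0
h = -84636 (h = -165490 - 1*(-80854) = -165490 + 80854 = -84636)
√(h + Z(L(-11))) = √(-84636 + 0) = √(-84636) = 6*I*√2351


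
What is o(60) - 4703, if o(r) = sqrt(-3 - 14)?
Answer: -4703 + I*sqrt(17) ≈ -4703.0 + 4.1231*I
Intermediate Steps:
o(r) = I*sqrt(17) (o(r) = sqrt(-17) = I*sqrt(17))
o(60) - 4703 = I*sqrt(17) - 4703 = -4703 + I*sqrt(17)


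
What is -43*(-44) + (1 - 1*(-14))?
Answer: 1907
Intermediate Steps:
-43*(-44) + (1 - 1*(-14)) = 1892 + (1 + 14) = 1892 + 15 = 1907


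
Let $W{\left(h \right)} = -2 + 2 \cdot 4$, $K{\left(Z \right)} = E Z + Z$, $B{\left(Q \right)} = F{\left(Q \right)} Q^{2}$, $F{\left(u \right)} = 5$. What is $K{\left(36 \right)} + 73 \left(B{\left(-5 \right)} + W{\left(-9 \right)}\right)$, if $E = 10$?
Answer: $9959$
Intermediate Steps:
$B{\left(Q \right)} = 5 Q^{2}$
$K{\left(Z \right)} = 11 Z$ ($K{\left(Z \right)} = 10 Z + Z = 11 Z$)
$W{\left(h \right)} = 6$ ($W{\left(h \right)} = -2 + 8 = 6$)
$K{\left(36 \right)} + 73 \left(B{\left(-5 \right)} + W{\left(-9 \right)}\right) = 11 \cdot 36 + 73 \left(5 \left(-5\right)^{2} + 6\right) = 396 + 73 \left(5 \cdot 25 + 6\right) = 396 + 73 \left(125 + 6\right) = 396 + 73 \cdot 131 = 396 + 9563 = 9959$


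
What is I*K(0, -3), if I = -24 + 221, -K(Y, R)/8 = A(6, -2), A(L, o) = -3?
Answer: 4728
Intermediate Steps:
K(Y, R) = 24 (K(Y, R) = -8*(-3) = 24)
I = 197
I*K(0, -3) = 197*24 = 4728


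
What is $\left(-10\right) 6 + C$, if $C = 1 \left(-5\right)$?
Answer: $-65$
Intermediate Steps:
$C = -5$
$\left(-10\right) 6 + C = \left(-10\right) 6 - 5 = -60 - 5 = -65$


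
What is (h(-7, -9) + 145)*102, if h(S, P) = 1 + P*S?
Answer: 21318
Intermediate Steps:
(h(-7, -9) + 145)*102 = ((1 - 9*(-7)) + 145)*102 = ((1 + 63) + 145)*102 = (64 + 145)*102 = 209*102 = 21318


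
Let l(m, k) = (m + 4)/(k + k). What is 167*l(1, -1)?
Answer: -835/2 ≈ -417.50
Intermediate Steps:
l(m, k) = (4 + m)/(2*k) (l(m, k) = (4 + m)/((2*k)) = (4 + m)*(1/(2*k)) = (4 + m)/(2*k))
167*l(1, -1) = 167*((1/2)*(4 + 1)/(-1)) = 167*((1/2)*(-1)*5) = 167*(-5/2) = -835/2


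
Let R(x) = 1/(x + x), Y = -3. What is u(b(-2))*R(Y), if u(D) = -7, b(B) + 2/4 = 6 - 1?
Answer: 7/6 ≈ 1.1667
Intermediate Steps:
b(B) = 9/2 (b(B) = -1/2 + (6 - 1) = -1/2 + 5 = 9/2)
R(x) = 1/(2*x)
u(b(-2))*R(Y) = -7/(2*(-3)) = -7*(-1)/(2*3) = -7*(-1/6) = 7/6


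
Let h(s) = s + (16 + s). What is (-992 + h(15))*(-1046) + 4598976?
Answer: 5588492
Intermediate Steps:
h(s) = 16 + 2*s
(-992 + h(15))*(-1046) + 4598976 = (-992 + (16 + 2*15))*(-1046) + 4598976 = (-992 + (16 + 30))*(-1046) + 4598976 = (-992 + 46)*(-1046) + 4598976 = -946*(-1046) + 4598976 = 989516 + 4598976 = 5588492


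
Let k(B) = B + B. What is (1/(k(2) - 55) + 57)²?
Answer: 8444836/2601 ≈ 3246.8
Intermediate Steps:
k(B) = 2*B
(1/(k(2) - 55) + 57)² = (1/(2*2 - 55) + 57)² = (1/(4 - 55) + 57)² = (1/(-51) + 57)² = (-1/51 + 57)² = (2906/51)² = 8444836/2601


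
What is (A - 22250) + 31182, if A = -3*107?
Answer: 8611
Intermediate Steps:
A = -321
(A - 22250) + 31182 = (-321 - 22250) + 31182 = -22571 + 31182 = 8611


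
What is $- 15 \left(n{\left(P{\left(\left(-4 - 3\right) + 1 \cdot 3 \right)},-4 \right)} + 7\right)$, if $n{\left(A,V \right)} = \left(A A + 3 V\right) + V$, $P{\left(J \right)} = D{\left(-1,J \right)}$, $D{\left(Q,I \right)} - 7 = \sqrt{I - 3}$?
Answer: $-495 - 210 i \sqrt{7} \approx -495.0 - 555.61 i$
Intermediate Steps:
$D{\left(Q,I \right)} = 7 + \sqrt{-3 + I}$ ($D{\left(Q,I \right)} = 7 + \sqrt{I - 3} = 7 + \sqrt{-3 + I}$)
$P{\left(J \right)} = 7 + \sqrt{-3 + J}$
$n{\left(A,V \right)} = A^{2} + 4 V$ ($n{\left(A,V \right)} = \left(A^{2} + 3 V\right) + V = A^{2} + 4 V$)
$- 15 \left(n{\left(P{\left(\left(-4 - 3\right) + 1 \cdot 3 \right)},-4 \right)} + 7\right) = - 15 \left(\left(\left(7 + \sqrt{-3 + \left(\left(-4 - 3\right) + 1 \cdot 3\right)}\right)^{2} + 4 \left(-4\right)\right) + 7\right) = - 15 \left(\left(\left(7 + \sqrt{-3 + \left(\left(-4 - 3\right) + 3\right)}\right)^{2} - 16\right) + 7\right) = - 15 \left(\left(\left(7 + \sqrt{-3 + \left(-7 + 3\right)}\right)^{2} - 16\right) + 7\right) = - 15 \left(\left(\left(7 + \sqrt{-3 - 4}\right)^{2} - 16\right) + 7\right) = - 15 \left(\left(\left(7 + \sqrt{-7}\right)^{2} - 16\right) + 7\right) = - 15 \left(\left(\left(7 + i \sqrt{7}\right)^{2} - 16\right) + 7\right) = - 15 \left(\left(-16 + \left(7 + i \sqrt{7}\right)^{2}\right) + 7\right) = - 15 \left(-9 + \left(7 + i \sqrt{7}\right)^{2}\right) = 135 - 15 \left(7 + i \sqrt{7}\right)^{2}$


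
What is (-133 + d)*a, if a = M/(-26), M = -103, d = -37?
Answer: -8755/13 ≈ -673.46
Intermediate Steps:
a = 103/26 (a = -103/(-26) = -103*(-1/26) = 103/26 ≈ 3.9615)
(-133 + d)*a = (-133 - 37)*(103/26) = -170*103/26 = -8755/13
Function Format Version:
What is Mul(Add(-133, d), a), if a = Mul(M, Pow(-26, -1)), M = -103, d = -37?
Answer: Rational(-8755, 13) ≈ -673.46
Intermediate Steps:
a = Rational(103, 26) (a = Mul(-103, Pow(-26, -1)) = Mul(-103, Rational(-1, 26)) = Rational(103, 26) ≈ 3.9615)
Mul(Add(-133, d), a) = Mul(Add(-133, -37), Rational(103, 26)) = Mul(-170, Rational(103, 26)) = Rational(-8755, 13)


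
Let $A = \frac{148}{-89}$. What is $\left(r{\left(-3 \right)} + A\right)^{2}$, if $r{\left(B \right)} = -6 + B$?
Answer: $\frac{900601}{7921} \approx 113.7$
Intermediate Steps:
$A = - \frac{148}{89}$ ($A = 148 \left(- \frac{1}{89}\right) = - \frac{148}{89} \approx -1.6629$)
$\left(r{\left(-3 \right)} + A\right)^{2} = \left(\left(-6 - 3\right) - \frac{148}{89}\right)^{2} = \left(-9 - \frac{148}{89}\right)^{2} = \left(- \frac{949}{89}\right)^{2} = \frac{900601}{7921}$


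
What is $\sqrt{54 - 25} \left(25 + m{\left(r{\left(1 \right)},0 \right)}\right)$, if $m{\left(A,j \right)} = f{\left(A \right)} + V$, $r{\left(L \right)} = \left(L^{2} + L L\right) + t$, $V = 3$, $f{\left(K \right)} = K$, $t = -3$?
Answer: $27 \sqrt{29} \approx 145.4$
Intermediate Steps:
$r{\left(L \right)} = -3 + 2 L^{2}$ ($r{\left(L \right)} = \left(L^{2} + L L\right) - 3 = \left(L^{2} + L^{2}\right) - 3 = 2 L^{2} - 3 = -3 + 2 L^{2}$)
$m{\left(A,j \right)} = 3 + A$ ($m{\left(A,j \right)} = A + 3 = 3 + A$)
$\sqrt{54 - 25} \left(25 + m{\left(r{\left(1 \right)},0 \right)}\right) = \sqrt{54 - 25} \left(25 + \left(3 - \left(3 - 2 \cdot 1^{2}\right)\right)\right) = \sqrt{29} \left(25 + \left(3 + \left(-3 + 2 \cdot 1\right)\right)\right) = \sqrt{29} \left(25 + \left(3 + \left(-3 + 2\right)\right)\right) = \sqrt{29} \left(25 + \left(3 - 1\right)\right) = \sqrt{29} \left(25 + 2\right) = \sqrt{29} \cdot 27 = 27 \sqrt{29}$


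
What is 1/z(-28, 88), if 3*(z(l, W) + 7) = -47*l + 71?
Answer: 3/1366 ≈ 0.0021962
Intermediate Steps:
z(l, W) = 50/3 - 47*l/3 (z(l, W) = -7 + (-47*l + 71)/3 = -7 + (71 - 47*l)/3 = -7 + (71/3 - 47*l/3) = 50/3 - 47*l/3)
1/z(-28, 88) = 1/(50/3 - 47/3*(-28)) = 1/(50/3 + 1316/3) = 1/(1366/3) = 3/1366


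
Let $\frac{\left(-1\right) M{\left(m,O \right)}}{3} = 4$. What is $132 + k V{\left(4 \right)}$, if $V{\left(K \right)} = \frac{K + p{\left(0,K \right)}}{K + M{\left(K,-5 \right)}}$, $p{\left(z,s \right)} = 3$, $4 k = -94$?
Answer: $\frac{2441}{16} \approx 152.56$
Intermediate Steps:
$k = - \frac{47}{2}$ ($k = \frac{1}{4} \left(-94\right) = - \frac{47}{2} \approx -23.5$)
$M{\left(m,O \right)} = -12$ ($M{\left(m,O \right)} = \left(-3\right) 4 = -12$)
$V{\left(K \right)} = \frac{3 + K}{-12 + K}$ ($V{\left(K \right)} = \frac{K + 3}{K - 12} = \frac{3 + K}{-12 + K}$)
$132 + k V{\left(4 \right)} = 132 - \frac{47 \frac{3 + 4}{-12 + 4}}{2} = 132 - \frac{47 \frac{1}{-8} \cdot 7}{2} = 132 - \frac{47 \left(\left(- \frac{1}{8}\right) 7\right)}{2} = 132 - - \frac{329}{16} = 132 + \frac{329}{16} = \frac{2441}{16}$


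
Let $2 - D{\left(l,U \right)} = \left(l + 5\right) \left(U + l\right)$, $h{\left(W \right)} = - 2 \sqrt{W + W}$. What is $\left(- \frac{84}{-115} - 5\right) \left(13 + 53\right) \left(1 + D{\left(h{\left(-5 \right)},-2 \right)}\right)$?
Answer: $- \frac{1717518}{115} - \frac{194436 i \sqrt{10}}{115} \approx -14935.0 - 5346.6 i$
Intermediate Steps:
$h{\left(W \right)} = - 2 \sqrt{2} \sqrt{W}$ ($h{\left(W \right)} = - 2 \sqrt{2 W} = - 2 \sqrt{2} \sqrt{W}$)
$D{\left(l,U \right)} = 2 - \left(5 + l\right) \left(U + l\right)$ ($D{\left(l,U \right)} = 2 - \left(l + 5\right) \left(U + l\right) = 2 - \left(5 + l\right) \left(U + l\right)$)
$\left(- \frac{84}{-115} - 5\right) \left(13 + 53\right) \left(1 + D{\left(h{\left(-5 \right)},-2 \right)}\right) = \left(- \frac{84}{-115} - 5\right) \left(13 + 53\right) \left(1 - \left(-12 + \left(- 2 \sqrt{2} \sqrt{-5}\right)^{2} + 3 \left(-2\right) \sqrt{2} \sqrt{-5}\right)\right) = \left(\left(-84\right) \left(- \frac{1}{115}\right) - 5\right) 66 \left(1 - \left(-12 + \left(- 2 \sqrt{2} i \sqrt{5}\right)^{2} + 3 \left(-2\right) \sqrt{2} i \sqrt{5}\right)\right) = \left(\frac{84}{115} - 5\right) 66 \left(1 - \left(-12 + \left(- 2 i \sqrt{10}\right)^{2} + 3 \left(-2\right) i \sqrt{10}\right)\right) = - \frac{491 \cdot 66 \left(1 + \left(2 - -40 + 10 + 10 i \sqrt{10} - 4 i \sqrt{10}\right)\right)}{115} = - \frac{491 \cdot 66 \left(1 + \left(2 + 40 + 10 + 10 i \sqrt{10} - 4 i \sqrt{10}\right)\right)}{115} = - \frac{491 \cdot 66 \left(1 + \left(52 + 6 i \sqrt{10}\right)\right)}{115} = - \frac{491 \cdot 66 \left(53 + 6 i \sqrt{10}\right)}{115} = - \frac{491 \left(3498 + 396 i \sqrt{10}\right)}{115} = - \frac{1717518}{115} - \frac{194436 i \sqrt{10}}{115}$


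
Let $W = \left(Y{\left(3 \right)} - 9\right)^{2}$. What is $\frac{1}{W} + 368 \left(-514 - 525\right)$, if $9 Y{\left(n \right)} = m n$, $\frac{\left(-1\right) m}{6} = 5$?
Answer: $- \frac{138029071}{361} \approx -3.8235 \cdot 10^{5}$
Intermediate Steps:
$m = -30$ ($m = \left(-6\right) 5 = -30$)
$Y{\left(n \right)} = - \frac{10 n}{3}$ ($Y{\left(n \right)} = \frac{\left(-30\right) n}{9} = - \frac{10 n}{3}$)
$W = 361$ ($W = \left(\left(- \frac{10}{3}\right) 3 - 9\right)^{2} = \left(-10 - 9\right)^{2} = \left(-19\right)^{2} = 361$)
$\frac{1}{W} + 368 \left(-514 - 525\right) = \frac{1}{361} + 368 \left(-514 - 525\right) = \frac{1}{361} + 368 \left(-1039\right) = \frac{1}{361} - 382352 = - \frac{138029071}{361}$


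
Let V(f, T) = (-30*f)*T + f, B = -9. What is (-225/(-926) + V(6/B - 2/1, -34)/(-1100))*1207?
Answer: 2506356019/763950 ≈ 3280.8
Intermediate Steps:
V(f, T) = f - 30*T*f (V(f, T) = -30*T*f + f = f - 30*T*f)
(-225/(-926) + V(6/B - 2/1, -34)/(-1100))*1207 = (-225/(-926) + ((6/(-9) - 2/1)*(1 - 30*(-34)))/(-1100))*1207 = (-225*(-1/926) + ((6*(-1/9) - 2*1)*(1 + 1020))*(-1/1100))*1207 = (225/926 + ((-2/3 - 2)*1021)*(-1/1100))*1207 = (225/926 - 8/3*1021*(-1/1100))*1207 = (225/926 - 8168/3*(-1/1100))*1207 = (225/926 + 2042/825)*1207 = (2076517/763950)*1207 = 2506356019/763950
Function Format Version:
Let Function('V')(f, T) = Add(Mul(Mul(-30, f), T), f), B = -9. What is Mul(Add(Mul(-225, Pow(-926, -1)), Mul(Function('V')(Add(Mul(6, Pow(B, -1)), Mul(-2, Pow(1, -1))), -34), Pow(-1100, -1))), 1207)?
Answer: Rational(2506356019, 763950) ≈ 3280.8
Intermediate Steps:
Function('V')(f, T) = Add(f, Mul(-30, T, f)) (Function('V')(f, T) = Add(Mul(-30, T, f), f) = Add(f, Mul(-30, T, f)))
Mul(Add(Mul(-225, Pow(-926, -1)), Mul(Function('V')(Add(Mul(6, Pow(B, -1)), Mul(-2, Pow(1, -1))), -34), Pow(-1100, -1))), 1207) = Mul(Add(Mul(-225, Pow(-926, -1)), Mul(Mul(Add(Mul(6, Pow(-9, -1)), Mul(-2, Pow(1, -1))), Add(1, Mul(-30, -34))), Pow(-1100, -1))), 1207) = Mul(Add(Mul(-225, Rational(-1, 926)), Mul(Mul(Add(Mul(6, Rational(-1, 9)), Mul(-2, 1)), Add(1, 1020)), Rational(-1, 1100))), 1207) = Mul(Add(Rational(225, 926), Mul(Mul(Add(Rational(-2, 3), -2), 1021), Rational(-1, 1100))), 1207) = Mul(Add(Rational(225, 926), Mul(Mul(Rational(-8, 3), 1021), Rational(-1, 1100))), 1207) = Mul(Add(Rational(225, 926), Mul(Rational(-8168, 3), Rational(-1, 1100))), 1207) = Mul(Add(Rational(225, 926), Rational(2042, 825)), 1207) = Mul(Rational(2076517, 763950), 1207) = Rational(2506356019, 763950)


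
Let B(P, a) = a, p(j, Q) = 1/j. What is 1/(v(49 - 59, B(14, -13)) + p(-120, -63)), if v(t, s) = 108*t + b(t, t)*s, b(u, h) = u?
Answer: -120/114001 ≈ -0.0010526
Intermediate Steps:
v(t, s) = 108*t + s*t (v(t, s) = 108*t + t*s = 108*t + s*t)
1/(v(49 - 59, B(14, -13)) + p(-120, -63)) = 1/((49 - 59)*(108 - 13) + 1/(-120)) = 1/(-10*95 - 1/120) = 1/(-950 - 1/120) = 1/(-114001/120) = -120/114001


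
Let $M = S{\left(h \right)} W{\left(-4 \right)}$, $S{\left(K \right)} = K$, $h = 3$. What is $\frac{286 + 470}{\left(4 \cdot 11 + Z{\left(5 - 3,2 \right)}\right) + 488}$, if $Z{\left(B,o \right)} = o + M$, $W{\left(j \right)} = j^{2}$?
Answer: $\frac{126}{97} \approx 1.299$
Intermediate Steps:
$M = 48$ ($M = 3 \left(-4\right)^{2} = 3 \cdot 16 = 48$)
$Z{\left(B,o \right)} = 48 + o$ ($Z{\left(B,o \right)} = o + 48 = 48 + o$)
$\frac{286 + 470}{\left(4 \cdot 11 + Z{\left(5 - 3,2 \right)}\right) + 488} = \frac{286 + 470}{\left(4 \cdot 11 + \left(48 + 2\right)\right) + 488} = \frac{756}{\left(44 + 50\right) + 488} = \frac{756}{94 + 488} = \frac{756}{582} = 756 \cdot \frac{1}{582} = \frac{126}{97}$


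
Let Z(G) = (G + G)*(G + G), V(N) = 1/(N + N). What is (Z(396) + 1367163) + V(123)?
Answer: 490629043/246 ≈ 1.9944e+6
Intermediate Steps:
V(N) = 1/(2*N)
Z(G) = 4*G**2 (Z(G) = (2*G)*(2*G) = 4*G**2)
(Z(396) + 1367163) + V(123) = (4*396**2 + 1367163) + (1/2)/123 = (4*156816 + 1367163) + (1/2)*(1/123) = (627264 + 1367163) + 1/246 = 1994427 + 1/246 = 490629043/246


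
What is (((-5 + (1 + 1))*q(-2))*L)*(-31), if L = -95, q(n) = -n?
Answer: -17670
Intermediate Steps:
(((-5 + (1 + 1))*q(-2))*L)*(-31) = (((-5 + (1 + 1))*(-1*(-2)))*(-95))*(-31) = (((-5 + 2)*2)*(-95))*(-31) = (-3*2*(-95))*(-31) = -6*(-95)*(-31) = 570*(-31) = -17670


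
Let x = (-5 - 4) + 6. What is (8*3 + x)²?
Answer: 441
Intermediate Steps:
x = -3 (x = -9 + 6 = -3)
(8*3 + x)² = (8*3 - 3)² = (24 - 3)² = 21² = 441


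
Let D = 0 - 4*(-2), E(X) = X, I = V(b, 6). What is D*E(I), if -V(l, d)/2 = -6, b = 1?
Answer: 96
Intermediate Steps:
V(l, d) = 12 (V(l, d) = -2*(-6) = 12)
I = 12
D = 8 (D = 0 + 8 = 8)
D*E(I) = 8*12 = 96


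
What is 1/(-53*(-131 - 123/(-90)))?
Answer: 30/206117 ≈ 0.00014555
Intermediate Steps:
1/(-53*(-131 - 123/(-90))) = 1/(-53*(-131 - 123*(-1/90))) = 1/(-53*(-131 + 41/30)) = 1/(-53*(-3889/30)) = 1/(206117/30) = 30/206117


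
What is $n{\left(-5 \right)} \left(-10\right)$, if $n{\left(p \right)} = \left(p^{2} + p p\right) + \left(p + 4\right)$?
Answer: $-490$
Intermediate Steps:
$n{\left(p \right)} = 4 + p + 2 p^{2}$ ($n{\left(p \right)} = \left(p^{2} + p^{2}\right) + \left(4 + p\right) = 2 p^{2} + \left(4 + p\right) = 4 + p + 2 p^{2}$)
$n{\left(-5 \right)} \left(-10\right) = \left(4 - 5 + 2 \left(-5\right)^{2}\right) \left(-10\right) = \left(4 - 5 + 2 \cdot 25\right) \left(-10\right) = \left(4 - 5 + 50\right) \left(-10\right) = 49 \left(-10\right) = -490$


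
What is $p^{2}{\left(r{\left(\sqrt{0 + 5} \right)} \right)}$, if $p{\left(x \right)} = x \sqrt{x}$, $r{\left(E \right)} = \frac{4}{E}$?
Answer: $\frac{64 \sqrt{5}}{25} \approx 5.7243$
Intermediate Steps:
$p{\left(x \right)} = x^{\frac{3}{2}}$
$p^{2}{\left(r{\left(\sqrt{0 + 5} \right)} \right)} = \left(\left(\frac{4}{\sqrt{0 + 5}}\right)^{\frac{3}{2}}\right)^{2} = \left(\left(\frac{4}{\sqrt{5}}\right)^{\frac{3}{2}}\right)^{2} = \left(\left(4 \frac{\sqrt{5}}{5}\right)^{\frac{3}{2}}\right)^{2} = \left(\left(\frac{4 \sqrt{5}}{5}\right)^{\frac{3}{2}}\right)^{2} = \left(\frac{8 \sqrt[4]{5}}{5}\right)^{2} = \frac{64 \sqrt{5}}{25}$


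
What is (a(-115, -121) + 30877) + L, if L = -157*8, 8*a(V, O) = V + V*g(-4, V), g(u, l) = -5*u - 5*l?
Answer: 42107/2 ≈ 21054.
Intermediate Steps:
g(u, l) = -5*l - 5*u
a(V, O) = V/8 + V*(20 - 5*V)/8 (a(V, O) = (V + V*(-5*V - 5*(-4)))/8 = (V + V*(-5*V + 20))/8 = (V + V*(20 - 5*V))/8 = V/8 + V*(20 - 5*V)/8)
L = -1256
(a(-115, -121) + 30877) + L = ((⅛)*(-115)*(21 - 5*(-115)) + 30877) - 1256 = ((⅛)*(-115)*(21 + 575) + 30877) - 1256 = ((⅛)*(-115)*596 + 30877) - 1256 = (-17135/2 + 30877) - 1256 = 44619/2 - 1256 = 42107/2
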